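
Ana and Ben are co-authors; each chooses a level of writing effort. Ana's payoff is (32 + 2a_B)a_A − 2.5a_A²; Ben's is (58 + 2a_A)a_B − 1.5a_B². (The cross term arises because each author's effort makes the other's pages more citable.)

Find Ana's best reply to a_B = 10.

Expanding Ana's payoff: 32a_A + 2a_Ba_A − 2.5a_A².
∂π/∂a_A = 32 + 2a_B − 5a_A = 0, so a_A = 6.4 + 0.4a_B.
At a_B = 10: a_A = 6.4 + 0.4·10 = 10.4.

10.4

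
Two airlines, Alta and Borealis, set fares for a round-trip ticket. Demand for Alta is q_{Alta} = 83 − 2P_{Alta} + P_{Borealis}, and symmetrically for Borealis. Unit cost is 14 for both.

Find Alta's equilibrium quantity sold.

46

Alta's profit: π = (P_{Alta} − 14)(83 − 2P_{Alta} + P_{Borealis}).
∂π/∂P_{Alta} = 111 − 4P_{Alta} + P_{Borealis} = 0 ⇒ P_{Alta} = 27.75 + 0.25P_{Borealis}.
By symmetry P_{Borealis} = P_{Alta}; substituting into the reaction function, 0.75P_{Alta} = 27.75 and P_{Alta} = 37.
q_{Alta} = 83 − 2·37 + 37 = 46.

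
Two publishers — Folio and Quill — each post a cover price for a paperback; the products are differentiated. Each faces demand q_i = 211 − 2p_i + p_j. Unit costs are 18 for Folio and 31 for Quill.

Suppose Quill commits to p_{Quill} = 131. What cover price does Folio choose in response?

Folio's profit: π = (p_{Folio} − 18)(211 − 2p_{Folio} + p_{Quill}).
∂π/∂p_{Folio} = 247 − 4p_{Folio} + p_{Quill} = 0 ⇒ p_{Folio} = 61.75 + 0.25p_{Quill}.
At p_{Quill} = 131: p_{Folio} = 61.75 + 0.25·131 = 94.5.

94.5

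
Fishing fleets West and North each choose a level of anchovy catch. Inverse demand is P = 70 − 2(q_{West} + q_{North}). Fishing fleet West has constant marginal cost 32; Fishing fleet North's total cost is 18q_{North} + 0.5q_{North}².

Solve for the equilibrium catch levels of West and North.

5.375, 8.25

Fishing fleet West's profit: π = q_{West}(70 − 2(q_{West} + q_{North})) − 32q_{West}.
∂π/∂q_{West} = 38 − 4q_{West} − 2q_{North} = 0, so q_{West} = 9.5 − 0.5q_{North}.
For North: ∂π/∂q_{North} = 52 − 5q_{North} − 2q_{West} = 0 ⇒ q_{North} = 10.4 − 0.4q_{West}.
Solving the two reaction functions simultaneously: (1 − (−0.5)(−0.4))q_{West} = 9.5 − 0.5·10.4, so 0.8q_{West} = 4.3 and q_{West} = 5.375.
Then q_{North} = 10.4 − 0.4·5.375 = 8.25.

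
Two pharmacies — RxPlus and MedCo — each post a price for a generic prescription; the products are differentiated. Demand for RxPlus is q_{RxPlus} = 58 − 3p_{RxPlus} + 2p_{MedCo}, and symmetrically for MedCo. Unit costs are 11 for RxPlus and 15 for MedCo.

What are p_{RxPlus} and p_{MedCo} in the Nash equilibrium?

RxPlus's profit: π = (p_{RxPlus} − 11)(58 − 3p_{RxPlus} + 2p_{MedCo}).
∂π/∂p_{RxPlus} = 91 − 6p_{RxPlus} + 2p_{MedCo} = 0 ⇒ p_{RxPlus} = 91/6 + (1/3)p_{MedCo}.
Similarly p_{MedCo} = 103/6 + (1/3)p_{RxPlus}.
Substituting the second reaction function into the first: p_{RxPlus} = 91/6 + (1/3)(103/6 + (1/3)p_{RxPlus}), which gives (8/9)p_{RxPlus} = 188/9 ⇒ p_{RxPlus} = 23.5.
Then p_{MedCo} = 103/6 + (1/3)·23.5 = 25.

23.5, 25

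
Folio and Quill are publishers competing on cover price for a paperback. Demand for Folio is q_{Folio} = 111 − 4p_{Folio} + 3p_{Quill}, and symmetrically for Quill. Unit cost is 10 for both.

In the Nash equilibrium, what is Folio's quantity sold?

80.8

Folio's profit: π = (p_{Folio} − 10)(111 − 4p_{Folio} + 3p_{Quill}).
∂π/∂p_{Folio} = 151 − 8p_{Folio} + 3p_{Quill} = 0 ⇒ p_{Folio} = 18.875 + 0.375p_{Quill}.
Setting p_{Folio} = p_{Quill} in the reaction function: p_{Folio} = 18.875 + 0.375p_{Folio}, so p_{Folio} = 18.875 / 0.625 = 30.2.
q_{Folio} = 111 − 4·30.2 + 3·30.2 = 80.8.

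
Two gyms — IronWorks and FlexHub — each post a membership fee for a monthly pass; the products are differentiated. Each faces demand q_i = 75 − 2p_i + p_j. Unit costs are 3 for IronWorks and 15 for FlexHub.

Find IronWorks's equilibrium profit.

IronWorks's profit: π = (p_{IronWorks} − 3)(75 − 2p_{IronWorks} + p_{FlexHub}).
∂π/∂p_{IronWorks} = 81 − 4p_{IronWorks} + p_{FlexHub} = 0 ⇒ p_{IronWorks} = 20.25 + 0.25p_{FlexHub}.
Similarly p_{FlexHub} = 26.25 + 0.25p_{IronWorks}.
Plugging p_{FlexHub} into IronWorks's best response: p_{IronWorks} = 20.25 + 0.25(26.25 + 0.25p_{IronWorks}) ⇒ 0.9375p_{IronWorks} = 26.8125, so p_{IronWorks} = 28.6.
Then p_{FlexHub} = 26.25 + 0.25·28.6 = 33.4.
q_{IronWorks} = 75 − 2·28.6 + 33.4 = 51.2.
Profit = (28.6 − 3)·51.2 = 1310.72.

1310.72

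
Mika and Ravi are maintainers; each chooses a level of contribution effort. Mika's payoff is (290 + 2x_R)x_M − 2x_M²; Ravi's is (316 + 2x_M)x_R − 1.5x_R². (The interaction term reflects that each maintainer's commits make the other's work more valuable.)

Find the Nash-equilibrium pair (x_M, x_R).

187.75, 230.5

Expanding Mika's payoff: 290x_M + 2x_Rx_M − 2x_M².
∂π/∂x_M = 290 + 2x_R − 4x_M = 0, so x_M = 72.5 + 0.5x_R.
Likewise for Ravi: x_R = 316/3 + (2/3)x_M.
Substituting the second reaction function into the first: x_M = 72.5 + 0.5(316/3 + (2/3)x_M), which gives (2/3)x_M = 751/6 ⇒ x_M = 187.75.
Then x_R = 316/3 + (2/3)·187.75 = 230.5.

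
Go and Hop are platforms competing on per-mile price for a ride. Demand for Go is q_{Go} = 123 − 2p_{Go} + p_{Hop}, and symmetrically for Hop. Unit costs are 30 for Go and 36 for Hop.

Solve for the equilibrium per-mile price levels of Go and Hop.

Go's profit: π = (p_{Go} − 30)(123 − 2p_{Go} + p_{Hop}).
∂π/∂p_{Go} = 183 − 4p_{Go} + p_{Hop} = 0 ⇒ p_{Go} = 45.75 + 0.25p_{Hop}.
Similarly p_{Hop} = 48.75 + 0.25p_{Go}.
Substituting the second reaction function into the first: p_{Go} = 45.75 + 0.25(48.75 + 0.25p_{Go}), which gives 0.9375p_{Go} = 57.9375 ⇒ p_{Go} = 61.8.
Then p_{Hop} = 48.75 + 0.25·61.8 = 64.2.

61.8, 64.2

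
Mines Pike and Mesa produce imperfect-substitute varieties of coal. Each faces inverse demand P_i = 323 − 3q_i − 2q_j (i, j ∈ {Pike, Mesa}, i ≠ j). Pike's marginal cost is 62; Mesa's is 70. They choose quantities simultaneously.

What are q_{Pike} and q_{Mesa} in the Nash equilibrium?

33.125, 31.125

Mine Pike's profit: π = q_{Pike}(323 − 3q_{Pike} − 2q_{Mesa}) − 62q_{Pike}.
∂π/∂q_{Pike} = 261 − 6q_{Pike} − 2q_{Mesa} = 0 ⇒ q_{Pike} = 43.5 − (1/3)q_{Mesa}.
Similarly q_{Mesa} = 253/6 − (1/3)q_{Pike}.
Plugging q_{Mesa} into Pike's best response: q_{Pike} = 43.5 − (1/3)(253/6 − (1/3)q_{Pike}) ⇒ (8/9)q_{Pike} = 265/9, so q_{Pike} = 33.125.
Then q_{Mesa} = 253/6 − (1/3)·33.125 = 31.125.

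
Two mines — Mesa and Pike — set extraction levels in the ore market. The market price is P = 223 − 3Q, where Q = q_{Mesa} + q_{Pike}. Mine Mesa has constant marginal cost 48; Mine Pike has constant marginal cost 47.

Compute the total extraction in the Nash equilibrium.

39

Mine Mesa's profit: π = q_{Mesa}(223 − 3(q_{Mesa} + q_{Pike})) − 48q_{Mesa}.
∂π/∂q_{Mesa} = 175 − 6q_{Mesa} − 3q_{Pike} = 0, so q_{Mesa} = 175/6 − 0.5q_{Pike}.
By the same steps for Pike: q_{Pike} = 88/3 − 0.5q_{Mesa}.
Plugging q_{Pike} into Mesa's best response: q_{Mesa} = 175/6 − 0.5(88/3 − 0.5q_{Mesa}) ⇒ 0.75q_{Mesa} = 14.5, so q_{Mesa} = 58/3.
Then q_{Pike} = 88/3 − 0.5·(58/3) = 59/3.
Total extraction: 58/3 + 59/3 = 39.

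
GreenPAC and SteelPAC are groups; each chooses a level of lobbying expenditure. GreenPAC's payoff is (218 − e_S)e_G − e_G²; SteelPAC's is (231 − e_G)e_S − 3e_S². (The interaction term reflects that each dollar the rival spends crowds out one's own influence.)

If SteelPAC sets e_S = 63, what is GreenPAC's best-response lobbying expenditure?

Expanding GreenPAC's payoff: 218e_G − e_Se_G − e_G².
∂π/∂e_G = 218 − e_S − 2e_G = 0, so e_G = 109 − 0.5e_S.
At e_S = 63: e_G = 109 − 0.5·63 = 77.5.

77.5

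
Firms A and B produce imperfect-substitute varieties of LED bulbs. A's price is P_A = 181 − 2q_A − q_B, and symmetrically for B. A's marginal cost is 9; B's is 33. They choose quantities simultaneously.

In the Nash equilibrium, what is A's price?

Firm A's profit: π = q_A(181 − 2q_A − q_B) − 9q_A.
∂π/∂q_A = 172 − 4q_A − q_B = 0 ⇒ q_A = 43 − 0.25q_B.
Similarly q_B = 37 − 0.25q_A.
Solving the two reaction functions simultaneously: (1 − (−0.25)(−0.25))q_A = 43 − 0.25·37, so 0.9375q_A = 33.75 and q_A = 36.
Then q_B = 37 − 0.25·36 = 28.
P_A = 181 − 2·36 − 28 = 81.

81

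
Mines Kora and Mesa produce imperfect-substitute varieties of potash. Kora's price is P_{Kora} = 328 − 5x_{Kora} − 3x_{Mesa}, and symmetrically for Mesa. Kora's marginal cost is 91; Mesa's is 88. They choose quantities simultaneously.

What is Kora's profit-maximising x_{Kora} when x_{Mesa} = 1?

23.4

Mine Kora's profit: π = x_{Kora}(328 − 5x_{Kora} − 3x_{Mesa}) − 91x_{Kora}.
∂π/∂x_{Kora} = 237 − 10x_{Kora} − 3x_{Mesa} = 0 ⇒ x_{Kora} = 23.7 − 0.3x_{Mesa}.
At x_{Mesa} = 1: x_{Kora} = 23.7 − 0.3·1 = 23.4.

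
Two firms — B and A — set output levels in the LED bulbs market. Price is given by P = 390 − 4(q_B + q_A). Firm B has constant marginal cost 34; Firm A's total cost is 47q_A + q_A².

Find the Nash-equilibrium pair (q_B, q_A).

Firm B's profit: π = q_B(390 − 4(q_B + q_A)) − 34q_B.
∂π/∂q_B = 356 − 8q_B − 4q_A = 0, so q_B = 44.5 − 0.5q_A.
For A: ∂π/∂q_A = 343 − 10q_A − 4q_B = 0 ⇒ q_A = 34.3 − 0.4q_B.
Substituting the second reaction function into the first: q_B = 44.5 − 0.5(34.3 − 0.4q_B), which gives 0.8q_B = 27.35 ⇒ q_B = 34.1875.
Then q_A = 34.3 − 0.4·34.1875 = 20.625.

34.1875, 20.625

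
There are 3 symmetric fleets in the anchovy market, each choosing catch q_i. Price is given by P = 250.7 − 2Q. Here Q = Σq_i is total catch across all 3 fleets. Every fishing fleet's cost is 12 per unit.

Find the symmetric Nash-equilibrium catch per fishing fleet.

29.8375

A representative fishing fleet's profit is π_i = q_i(250.7 − 2Q) − 12q_i, with Q = q_i + Σ_{j≠i} q_j.
First-order condition: 238.7 − 4q_i − 2Σ_{j≠i} q_j = 0.
Imposing symmetry (q_j = q for all j) turns Σ_{j≠i} q_j into 2q, so 238.7 = 8q and q = 29.8375.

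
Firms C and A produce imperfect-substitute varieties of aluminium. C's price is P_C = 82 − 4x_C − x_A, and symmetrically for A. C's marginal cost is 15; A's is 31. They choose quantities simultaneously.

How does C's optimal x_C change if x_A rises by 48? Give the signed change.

-6

Firm C's profit: π = x_C(82 − 4x_C − x_A) − 15x_C.
∂π/∂x_C = 67 − 8x_C − x_A = 0 ⇒ x_C = 8.375 − 0.125x_A.
The reaction-function slope is −0.125, so a 48-unit rise in x_A moves x_C by −0.125 × 48 = −6. C's best response falls — the actions are strategic substitutes.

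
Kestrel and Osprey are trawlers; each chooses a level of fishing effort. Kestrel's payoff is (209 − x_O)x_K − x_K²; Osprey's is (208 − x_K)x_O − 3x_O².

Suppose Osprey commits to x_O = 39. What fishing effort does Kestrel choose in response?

Expanding Kestrel's payoff: 209x_K − x_Ox_K − x_K².
∂π/∂x_K = 209 − x_O − 2x_K = 0, so x_K = 104.5 − 0.5x_O.
At x_O = 39: x_K = 104.5 − 0.5·39 = 85.

85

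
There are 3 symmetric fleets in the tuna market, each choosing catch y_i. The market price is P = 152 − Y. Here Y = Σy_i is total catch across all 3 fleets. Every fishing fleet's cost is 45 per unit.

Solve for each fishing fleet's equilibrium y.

26.75

A representative fishing fleet's profit is π_i = y_i(152 − Y) − 45y_i, with Y = y_i + Σ_{j≠i} y_j.
First-order condition: 107 − 2y_i − Σ_{j≠i} y_j = 0.
Imposing symmetry (y_j = y for all j) turns Σ_{j≠i} y_j into 2y, so 107 = 4y and y = 26.75.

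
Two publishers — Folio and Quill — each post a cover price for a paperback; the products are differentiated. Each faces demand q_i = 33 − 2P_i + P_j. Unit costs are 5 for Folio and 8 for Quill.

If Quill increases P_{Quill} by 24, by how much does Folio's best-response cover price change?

Folio's profit: π = (P_{Folio} − 5)(33 − 2P_{Folio} + P_{Quill}).
∂π/∂P_{Folio} = 43 − 4P_{Folio} + P_{Quill} = 0 ⇒ P_{Folio} = 10.75 + 0.25P_{Quill}.
The reaction-function slope is 0.25, so a 24-unit rise in P_{Quill} moves P_{Folio} by 0.25 × 24 = 6. Folio's best response rises — the actions are strategic complements.

6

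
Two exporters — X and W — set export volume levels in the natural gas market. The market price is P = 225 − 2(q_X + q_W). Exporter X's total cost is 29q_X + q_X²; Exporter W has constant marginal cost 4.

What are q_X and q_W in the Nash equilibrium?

17.1, 46.7

Exporter X's profit: π = q_X(225 − 2(q_X + q_W)) − 29q_X − q_X².
∂π/∂q_X = 196 − 6q_X − 2q_W = 0, so q_X = 98/3 − (1/3)q_W.
For W: ∂π/∂q_W = 221 − 4q_W − 2q_X = 0 ⇒ q_W = 55.25 − 0.5q_X.
Substituting the second reaction function into the first: q_X = 98/3 − (1/3)(55.25 − 0.5q_X), which gives (5/6)q_X = 14.25 ⇒ q_X = 17.1.
Then q_W = 55.25 − 0.5·17.1 = 46.7.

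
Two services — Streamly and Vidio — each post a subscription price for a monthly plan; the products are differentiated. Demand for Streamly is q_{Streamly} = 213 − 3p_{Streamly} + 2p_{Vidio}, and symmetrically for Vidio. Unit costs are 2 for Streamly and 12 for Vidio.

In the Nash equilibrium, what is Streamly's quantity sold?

Streamly's profit: π = (p_{Streamly} − 2)(213 − 3p_{Streamly} + 2p_{Vidio}).
∂π/∂p_{Streamly} = 219 − 6p_{Streamly} + 2p_{Vidio} = 0 ⇒ p_{Streamly} = 36.5 + (1/3)p_{Vidio}.
Similarly p_{Vidio} = 41.5 + (1/3)p_{Streamly}.
Plugging p_{Vidio} into Streamly's best response: p_{Streamly} = 36.5 + (1/3)(41.5 + (1/3)p_{Streamly}) ⇒ (8/9)p_{Streamly} = 151/3, so p_{Streamly} = 56.625.
Then p_{Vidio} = 41.5 + (1/3)·56.625 = 60.375.
q_{Streamly} = 213 − 3·56.625 + 2·60.375 = 163.875.

163.875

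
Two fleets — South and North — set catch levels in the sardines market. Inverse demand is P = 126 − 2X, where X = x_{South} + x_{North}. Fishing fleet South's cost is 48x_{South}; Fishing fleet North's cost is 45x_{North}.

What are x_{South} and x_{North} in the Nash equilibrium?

Fishing fleet South's profit: π = x_{South}(126 − 2(x_{South} + x_{North})) − 48x_{South}.
∂π/∂x_{South} = 78 − 4x_{South} − 2x_{North} = 0, so x_{South} = 19.5 − 0.5x_{North}.
By the same steps for North: x_{North} = 20.25 − 0.5x_{South}.
Substituting the second reaction function into the first: x_{South} = 19.5 − 0.5(20.25 − 0.5x_{South}), which gives 0.75x_{South} = 9.375 ⇒ x_{South} = 12.5.
Then x_{North} = 20.25 − 0.5·12.5 = 14.

12.5, 14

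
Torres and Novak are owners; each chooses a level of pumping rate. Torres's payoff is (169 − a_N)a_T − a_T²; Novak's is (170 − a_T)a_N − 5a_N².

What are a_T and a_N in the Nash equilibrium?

Expanding Torres's payoff: 169a_T − a_Na_T − a_T².
∂π/∂a_T = 169 − a_N − 2a_T = 0, so a_T = 84.5 − 0.5a_N.
Likewise for Novak: a_N = 17 − 0.1a_T.
Solving the two reaction functions simultaneously: (1 − (−0.5)(−0.1))a_T = 84.5 − 0.5·17, so 0.95a_T = 76 and a_T = 80.
Then a_N = 17 − 0.1·80 = 9.

80, 9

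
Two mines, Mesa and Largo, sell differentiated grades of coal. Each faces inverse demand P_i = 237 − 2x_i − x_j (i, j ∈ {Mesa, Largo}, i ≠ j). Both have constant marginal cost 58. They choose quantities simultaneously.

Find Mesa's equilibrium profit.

2563.28

Mine Mesa's profit: π = x_{Mesa}(237 − 2x_{Mesa} − x_{Largo}) − 58x_{Mesa}.
∂π/∂x_{Mesa} = 179 − 4x_{Mesa} − x_{Largo} = 0 ⇒ x_{Mesa} = 44.75 − 0.25x_{Largo}.
By symmetry x_{Largo} = x_{Mesa}; substituting into the reaction function, 1.25x_{Mesa} = 44.75 and x_{Mesa} = 35.8.
P_{Mesa} = 237 − 2·35.8 − 35.8 = 129.6.
Profit = (129.6 − 58)·35.8 = 2563.28.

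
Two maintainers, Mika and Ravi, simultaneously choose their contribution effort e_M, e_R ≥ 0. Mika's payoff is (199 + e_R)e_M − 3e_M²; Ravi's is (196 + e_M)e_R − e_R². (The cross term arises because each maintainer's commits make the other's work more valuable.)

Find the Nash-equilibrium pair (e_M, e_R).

54, 125

Expanding Mika's payoff: 199e_M + e_Re_M − 3e_M².
∂π/∂e_M = 199 + e_R − 6e_M = 0, so e_M = 199/6 + (1/6)e_R.
Likewise for Ravi: e_R = 98 + 0.5e_M.
Solving the two reaction functions simultaneously: (1 − (1/6)(0.5))e_M = 199/6 + (1/6)·98, so (11/12)e_M = 49.5 and e_M = 54.
Then e_R = 98 + 0.5·54 = 125.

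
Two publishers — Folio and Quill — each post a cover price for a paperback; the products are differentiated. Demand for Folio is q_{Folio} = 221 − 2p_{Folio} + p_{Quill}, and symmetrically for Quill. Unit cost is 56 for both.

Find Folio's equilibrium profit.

Folio's profit: π = (p_{Folio} − 56)(221 − 2p_{Folio} + p_{Quill}).
∂π/∂p_{Folio} = 333 − 4p_{Folio} + p_{Quill} = 0 ⇒ p_{Folio} = 83.25 + 0.25p_{Quill}.
Setting p_{Folio} = p_{Quill} in the reaction function: p_{Folio} = 83.25 + 0.25p_{Folio}, so p_{Folio} = 83.25 / 0.75 = 111.
q_{Folio} = 221 − 2·111 + 111 = 110.
Profit = (111 − 56)·110 = 6050.

6050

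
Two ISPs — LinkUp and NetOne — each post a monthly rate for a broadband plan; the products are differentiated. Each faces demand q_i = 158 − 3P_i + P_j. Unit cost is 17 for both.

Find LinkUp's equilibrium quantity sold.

LinkUp's profit: π = (P_{LinkUp} − 17)(158 − 3P_{LinkUp} + P_{NetOne}).
∂π/∂P_{LinkUp} = 209 − 6P_{LinkUp} + P_{NetOne} = 0 ⇒ P_{LinkUp} = 209/6 + (1/6)P_{NetOne}.
Setting P_{LinkUp} = P_{NetOne} in the reaction function: P_{LinkUp} = 209/6 + (1/6)P_{LinkUp}, so P_{LinkUp} = (209/6) / (5/6) = 41.8.
q_{LinkUp} = 158 − 3·41.8 + 41.8 = 74.4.

74.4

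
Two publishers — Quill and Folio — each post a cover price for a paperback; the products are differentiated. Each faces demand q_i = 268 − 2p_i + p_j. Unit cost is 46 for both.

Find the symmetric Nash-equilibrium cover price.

Quill's profit: π = (p_{Quill} − 46)(268 − 2p_{Quill} + p_{Folio}).
∂π/∂p_{Quill} = 360 − 4p_{Quill} + p_{Folio} = 0 ⇒ p_{Quill} = 90 + 0.25p_{Folio}.
By symmetry p_{Folio} = p_{Quill}; substituting into the reaction function, 0.75p_{Quill} = 90 and p_{Quill} = 120.

120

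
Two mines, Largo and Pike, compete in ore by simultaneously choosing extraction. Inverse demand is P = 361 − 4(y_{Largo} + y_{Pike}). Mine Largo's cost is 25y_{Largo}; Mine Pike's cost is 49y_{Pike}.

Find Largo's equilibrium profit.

Mine Largo's profit: π = y_{Largo}(361 − 4(y_{Largo} + y_{Pike})) − 25y_{Largo}.
∂π/∂y_{Largo} = 336 − 8y_{Largo} − 4y_{Pike} = 0, so y_{Largo} = 42 − 0.5y_{Pike}.
By the same steps for Pike: y_{Pike} = 39 − 0.5y_{Largo}.
Plugging y_{Pike} into Largo's best response: y_{Largo} = 42 − 0.5(39 − 0.5y_{Largo}) ⇒ 0.75y_{Largo} = 22.5, so y_{Largo} = 30.
Then y_{Pike} = 39 − 0.5·30 = 24.
Price P = 361 − 4·54 = 145.
Largo's profit: (145 − 25)·30 = 3600.

3600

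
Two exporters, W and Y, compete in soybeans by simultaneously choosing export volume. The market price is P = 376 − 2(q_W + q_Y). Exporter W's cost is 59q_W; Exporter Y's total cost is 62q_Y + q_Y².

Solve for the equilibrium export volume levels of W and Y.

Exporter W's profit: π = q_W(376 − 2(q_W + q_Y)) − 59q_W.
∂π/∂q_W = 317 − 4q_W − 2q_Y = 0, so q_W = 79.25 − 0.5q_Y.
For Y: ∂π/∂q_Y = 314 − 6q_Y − 2q_W = 0 ⇒ q_Y = 157/3 − (1/3)q_W.
Solving the two reaction functions simultaneously: (1 − (−0.5)(−1/3))q_W = 79.25 − 0.5·(157/3), so (5/6)q_W = 637/12 and q_W = 63.7.
Then q_Y = 157/3 − (1/3)·63.7 = 31.1.

63.7, 31.1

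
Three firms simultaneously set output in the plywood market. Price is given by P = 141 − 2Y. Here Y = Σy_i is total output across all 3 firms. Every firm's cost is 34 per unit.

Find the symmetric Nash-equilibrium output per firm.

13.375

A representative firm's profit is π_i = y_i(141 − 2Y) − 34y_i, with Y = y_i + Σ_{j≠i} y_j.
First-order condition: 107 − 4y_i − 2Σ_{j≠i} y_j = 0.
Imposing symmetry (y_j = y for all j) turns Σ_{j≠i} y_j into 2y, so 107 = 8y and y = 13.375.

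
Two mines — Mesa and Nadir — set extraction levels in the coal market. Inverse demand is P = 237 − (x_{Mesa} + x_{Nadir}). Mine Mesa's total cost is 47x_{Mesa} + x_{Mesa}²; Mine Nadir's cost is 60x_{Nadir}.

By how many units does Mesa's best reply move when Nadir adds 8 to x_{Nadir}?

Mine Mesa's profit: π = x_{Mesa}(237 − (x_{Mesa} + x_{Nadir})) − 47x_{Mesa} − x_{Mesa}².
∂π/∂x_{Mesa} = 190 − 4x_{Mesa} − x_{Nadir} = 0, so x_{Mesa} = 47.5 − 0.25x_{Nadir}.
The reaction-function slope is −0.25, so an 8-unit rise in x_{Nadir} moves x_{Mesa} by −0.25 × 8 = −2. Mesa's best response falls — the actions are strategic substitutes.

-2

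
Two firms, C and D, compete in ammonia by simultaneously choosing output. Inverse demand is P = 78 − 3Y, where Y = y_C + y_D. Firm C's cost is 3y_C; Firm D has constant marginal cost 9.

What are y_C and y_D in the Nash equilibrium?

9, 7

Firm C's profit: π = y_C(78 − 3(y_C + y_D)) − 3y_C.
∂π/∂y_C = 75 − 6y_C − 3y_D = 0, so y_C = 12.5 − 0.5y_D.
By the same steps for D: y_D = 11.5 − 0.5y_C.
Plugging y_D into C's best response: y_C = 12.5 − 0.5(11.5 − 0.5y_C) ⇒ 0.75y_C = 6.75, so y_C = 9.
Then y_D = 11.5 − 0.5·9 = 7.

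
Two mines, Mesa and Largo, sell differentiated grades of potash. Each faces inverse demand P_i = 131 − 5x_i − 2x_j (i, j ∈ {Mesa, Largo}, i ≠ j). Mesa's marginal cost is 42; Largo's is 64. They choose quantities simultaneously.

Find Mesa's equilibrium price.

81.375

Mine Mesa's profit: π = x_{Mesa}(131 − 5x_{Mesa} − 2x_{Largo}) − 42x_{Mesa}.
∂π/∂x_{Mesa} = 89 − 10x_{Mesa} − 2x_{Largo} = 0 ⇒ x_{Mesa} = 8.9 − 0.2x_{Largo}.
Similarly x_{Largo} = 6.7 − 0.2x_{Mesa}.
Substituting the second reaction function into the first: x_{Mesa} = 8.9 − 0.2(6.7 − 0.2x_{Mesa}), which gives 0.96x_{Mesa} = 7.56 ⇒ x_{Mesa} = 7.875.
Then x_{Largo} = 6.7 − 0.2·7.875 = 5.125.
P_{Mesa} = 131 − 5·7.875 − 2·5.125 = 81.375.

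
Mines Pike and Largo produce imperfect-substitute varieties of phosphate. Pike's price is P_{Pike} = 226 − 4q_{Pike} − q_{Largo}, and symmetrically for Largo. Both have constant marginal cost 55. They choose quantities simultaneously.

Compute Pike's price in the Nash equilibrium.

Mine Pike's profit: π = q_{Pike}(226 − 4q_{Pike} − q_{Largo}) − 55q_{Pike}.
∂π/∂q_{Pike} = 171 − 8q_{Pike} − q_{Largo} = 0 ⇒ q_{Pike} = 21.375 − 0.125q_{Largo}.
Setting q_{Pike} = q_{Largo} in the reaction function: q_{Pike} = 21.375 − 0.125q_{Pike}, so q_{Pike} = 21.375 / 1.125 = 19.
P_{Pike} = 226 − 4·19 − 19 = 131.

131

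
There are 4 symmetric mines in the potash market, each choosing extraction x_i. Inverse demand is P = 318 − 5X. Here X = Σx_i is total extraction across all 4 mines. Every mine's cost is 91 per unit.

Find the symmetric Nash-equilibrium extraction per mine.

A representative mine's profit is π_i = x_i(318 − 5X) − 91x_i, with X = x_i + Σ_{j≠i} x_j.
First-order condition: 227 − 10x_i − 5Σ_{j≠i} x_j = 0.
In a symmetric equilibrium every mine chooses the same x, so Σ_{j≠i} x_j = 3x. The condition becomes 227 − 25x = 0, giving x = 227/25 = 9.08.

9.08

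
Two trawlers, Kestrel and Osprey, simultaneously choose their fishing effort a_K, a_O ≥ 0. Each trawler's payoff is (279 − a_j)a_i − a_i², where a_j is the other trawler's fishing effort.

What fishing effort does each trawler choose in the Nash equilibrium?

Kestrel's payoff is (279 − a_O)a_K − a_K².
∂π/∂a_K = 279 − a_O − 2a_K = 0, so a_K = 139.5 − 0.5a_O.
The game is symmetric, so in equilibrium a_O = a_K: the reaction function gives 1.5a_K = 139.5, hence a_K = 93.

93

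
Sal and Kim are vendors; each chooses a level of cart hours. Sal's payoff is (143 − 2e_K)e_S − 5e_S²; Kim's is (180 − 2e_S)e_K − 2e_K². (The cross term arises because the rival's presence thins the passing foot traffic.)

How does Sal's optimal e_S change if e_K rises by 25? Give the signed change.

Expanding Sal's payoff: 143e_S − 2e_Ke_S − 5e_S².
∂π/∂e_S = 143 − 2e_K − 10e_S = 0, so e_S = 14.3 − 0.2e_K.
The reaction-function slope is −0.2, so a 25-unit rise in e_K moves e_S by −0.2 × 25 = −5. Sal's best response falls — the actions are strategic substitutes.

-5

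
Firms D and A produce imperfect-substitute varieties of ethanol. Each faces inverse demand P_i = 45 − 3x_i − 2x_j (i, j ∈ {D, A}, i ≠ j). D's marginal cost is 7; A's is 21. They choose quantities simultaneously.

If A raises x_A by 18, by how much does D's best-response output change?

-6

Firm D's profit: π = x_D(45 − 3x_D − 2x_A) − 7x_D.
∂π/∂x_D = 38 − 6x_D − 2x_A = 0 ⇒ x_D = 19/3 − (1/3)x_A.
The reaction-function slope is −1/3, so an 18-unit rise in x_A moves x_D by −1/3 × 18 = −6. D's best response falls — the actions are strategic substitutes.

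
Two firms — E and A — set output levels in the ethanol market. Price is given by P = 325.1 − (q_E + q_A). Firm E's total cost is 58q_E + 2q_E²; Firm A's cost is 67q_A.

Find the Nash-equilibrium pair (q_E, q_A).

25.1, 116.5

Firm E's profit: π = q_E(325.1 − (q_E + q_A)) − 58q_E − 2q_E².
∂π/∂q_E = 267.1 − 6q_E − q_A = 0, so q_E = 2671/60 − (1/6)q_A.
For A: ∂π/∂q_A = 258.1 − 2q_A − q_E = 0 ⇒ q_A = 129.05 − 0.5q_E.
Plugging q_A into E's best response: q_E = 2671/60 − (1/6)(129.05 − 0.5q_E) ⇒ (11/12)q_E = 2761/120, so q_E = 25.1.
Then q_A = 129.05 − 0.5·25.1 = 116.5.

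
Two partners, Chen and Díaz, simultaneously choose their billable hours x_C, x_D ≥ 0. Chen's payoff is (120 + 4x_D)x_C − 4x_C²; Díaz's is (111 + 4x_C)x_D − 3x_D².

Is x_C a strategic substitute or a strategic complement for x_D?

Expanding Chen's payoff: 120x_C + 4x_Dx_C − 4x_C².
∂π/∂x_C = 120 + 4x_D − 8x_C = 0, so x_C = 15 + 0.5x_D.
The best-response slope dx_C/dx_D = 0.5 > 0: the reaction function is upward-sloping, so the choices are strategic complements.

strategic complements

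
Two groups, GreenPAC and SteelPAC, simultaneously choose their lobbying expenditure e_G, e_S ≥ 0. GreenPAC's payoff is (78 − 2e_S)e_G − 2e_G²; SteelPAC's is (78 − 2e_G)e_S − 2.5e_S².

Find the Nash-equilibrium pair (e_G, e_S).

Expanding GreenPAC's payoff: 78e_G − 2e_Se_G − 2e_G².
∂π/∂e_G = 78 − 2e_S − 4e_G = 0, so e_G = 19.5 − 0.5e_S.
Likewise for SteelPAC: e_S = 15.6 − 0.4e_G.
Substituting the second reaction function into the first: e_G = 19.5 − 0.5(15.6 − 0.4e_G), which gives 0.8e_G = 11.7 ⇒ e_G = 14.625.
Then e_S = 15.6 − 0.4·14.625 = 9.75.

14.625, 9.75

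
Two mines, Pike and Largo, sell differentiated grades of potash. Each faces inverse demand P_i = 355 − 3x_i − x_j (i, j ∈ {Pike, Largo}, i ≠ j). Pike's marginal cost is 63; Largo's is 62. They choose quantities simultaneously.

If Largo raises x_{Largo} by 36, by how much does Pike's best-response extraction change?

Mine Pike's profit: π = x_{Pike}(355 − 3x_{Pike} − x_{Largo}) − 63x_{Pike}.
∂π/∂x_{Pike} = 292 − 6x_{Pike} − x_{Largo} = 0 ⇒ x_{Pike} = 146/3 − (1/6)x_{Largo}.
The reaction-function slope is −1/6, so a 36-unit rise in x_{Largo} moves x_{Pike} by −1/6 × 36 = −6. Pike's best response falls — the actions are strategic substitutes.

-6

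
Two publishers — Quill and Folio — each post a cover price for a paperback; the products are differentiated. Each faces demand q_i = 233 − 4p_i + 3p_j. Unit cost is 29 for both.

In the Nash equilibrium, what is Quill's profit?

6658.56

Quill's profit: π = (p_{Quill} − 29)(233 − 4p_{Quill} + 3p_{Folio}).
∂π/∂p_{Quill} = 349 − 8p_{Quill} + 3p_{Folio} = 0 ⇒ p_{Quill} = 43.625 + 0.375p_{Folio}.
Setting p_{Quill} = p_{Folio} in the reaction function: p_{Quill} = 43.625 + 0.375p_{Quill}, so p_{Quill} = 43.625 / 0.625 = 69.8.
q_{Quill} = 233 − 4·69.8 + 3·69.8 = 163.2.
Profit = (69.8 − 29)·163.2 = 6658.56.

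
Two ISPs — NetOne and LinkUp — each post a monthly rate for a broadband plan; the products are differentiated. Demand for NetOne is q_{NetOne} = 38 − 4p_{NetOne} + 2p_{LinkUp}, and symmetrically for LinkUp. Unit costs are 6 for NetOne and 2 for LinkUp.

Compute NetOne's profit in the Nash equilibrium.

57.76

NetOne's profit: π = (p_{NetOne} − 6)(38 − 4p_{NetOne} + 2p_{LinkUp}).
∂π/∂p_{NetOne} = 62 − 8p_{NetOne} + 2p_{LinkUp} = 0 ⇒ p_{NetOne} = 7.75 + 0.25p_{LinkUp}.
Similarly p_{LinkUp} = 5.75 + 0.25p_{NetOne}.
Plugging p_{LinkUp} into NetOne's best response: p_{NetOne} = 7.75 + 0.25(5.75 + 0.25p_{NetOne}) ⇒ 0.9375p_{NetOne} = 9.1875, so p_{NetOne} = 9.8.
Then p_{LinkUp} = 5.75 + 0.25·9.8 = 8.2.
q_{NetOne} = 38 − 4·9.8 + 2·8.2 = 15.2.
Profit = (9.8 − 6)·15.2 = 57.76.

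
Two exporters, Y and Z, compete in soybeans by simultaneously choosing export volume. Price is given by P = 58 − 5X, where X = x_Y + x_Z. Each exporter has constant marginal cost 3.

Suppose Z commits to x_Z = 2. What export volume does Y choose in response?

4.5

Exporter Y's profit: π = x_Y(58 − 5(x_Y + x_Z)) − 3x_Y.
∂π/∂x_Y = 55 − 10x_Y − 5x_Z = 0, so x_Y = 5.5 − 0.5x_Z.
At x_Z = 2: x_Y = 5.5 − 0.5·2 = 4.5.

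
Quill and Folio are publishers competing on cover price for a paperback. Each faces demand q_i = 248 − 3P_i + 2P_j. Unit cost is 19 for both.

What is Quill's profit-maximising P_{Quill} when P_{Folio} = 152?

101.5

Quill's profit: π = (P_{Quill} − 19)(248 − 3P_{Quill} + 2P_{Folio}).
∂π/∂P_{Quill} = 305 − 6P_{Quill} + 2P_{Folio} = 0 ⇒ P_{Quill} = 305/6 + (1/3)P_{Folio}.
At P_{Folio} = 152: P_{Quill} = 305/6 + (1/3)·152 = 101.5.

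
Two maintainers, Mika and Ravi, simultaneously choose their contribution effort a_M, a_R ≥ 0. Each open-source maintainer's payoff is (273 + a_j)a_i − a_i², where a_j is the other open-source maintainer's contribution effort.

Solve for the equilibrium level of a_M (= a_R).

Mika's payoff is (273 + a_R)a_M − a_M².
∂π/∂a_M = 273 + a_R − 2a_M = 0, so a_M = 136.5 + 0.5a_R.
By symmetry a_R = a_M; substituting into the reaction function, 0.5a_M = 136.5 and a_M = 273.

273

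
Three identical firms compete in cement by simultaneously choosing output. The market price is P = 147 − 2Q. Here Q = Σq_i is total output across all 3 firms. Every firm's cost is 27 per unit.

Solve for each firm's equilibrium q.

15

A representative firm's profit is π_i = q_i(147 − 2Q) − 27q_i, with Q = q_i + Σ_{j≠i} q_j.
First-order condition: 120 − 4q_i − 2Σ_{j≠i} q_j = 0.
Imposing symmetry (q_j = q for all j) turns Σ_{j≠i} q_j into 2q, so 120 = 8q and q = 15.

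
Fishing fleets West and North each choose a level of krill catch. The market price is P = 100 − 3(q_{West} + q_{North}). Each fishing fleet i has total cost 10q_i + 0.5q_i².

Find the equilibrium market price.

46

Fishing fleet West's profit: π = q_{West}(100 − 3(q_{West} + q_{North})) − 10q_{West} − 0.5q_{West}².
∂π/∂q_{West} = 90 − 7q_{West} − 3q_{North} = 0, so q_{West} = 90/7 − (3/7)q_{North}.
By symmetry q_{North} = q_{West}; substituting into the reaction function, (10/7)q_{West} = 90/7 and q_{West} = 9.
Equilibrium price: P = 100 − 3·18 = 46.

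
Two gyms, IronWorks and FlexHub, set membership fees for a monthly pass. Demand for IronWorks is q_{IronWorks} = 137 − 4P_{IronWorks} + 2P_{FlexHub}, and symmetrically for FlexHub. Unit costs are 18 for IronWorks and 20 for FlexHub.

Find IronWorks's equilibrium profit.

IronWorks's profit: π = (P_{IronWorks} − 18)(137 − 4P_{IronWorks} + 2P_{FlexHub}).
∂π/∂P_{IronWorks} = 209 − 8P_{IronWorks} + 2P_{FlexHub} = 0 ⇒ P_{IronWorks} = 26.125 + 0.25P_{FlexHub}.
Similarly P_{FlexHub} = 27.125 + 0.25P_{IronWorks}.
Plugging P_{FlexHub} into IronWorks's best response: P_{IronWorks} = 26.125 + 0.25(27.125 + 0.25P_{IronWorks}) ⇒ 0.9375P_{IronWorks} = 1053/32, so P_{IronWorks} = 35.1.
Then P_{FlexHub} = 27.125 + 0.25·35.1 = 35.9.
q_{IronWorks} = 137 − 4·35.1 + 2·35.9 = 68.4.
Profit = (35.1 − 18)·68.4 = 1169.64.

1169.64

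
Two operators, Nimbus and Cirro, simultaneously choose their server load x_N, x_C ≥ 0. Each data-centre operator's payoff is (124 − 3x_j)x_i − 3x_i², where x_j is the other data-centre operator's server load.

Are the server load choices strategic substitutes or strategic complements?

Nimbus's payoff is (124 − 3x_C)x_N − 3x_N².
∂π/∂x_N = 124 − 3x_C − 6x_N = 0, so x_N = 62/3 − 0.5x_C.
The best-response slope dx_N/dx_C = −0.5 < 0: the reaction function is downward-sloping, so the choices are strategic substitutes.

strategic substitutes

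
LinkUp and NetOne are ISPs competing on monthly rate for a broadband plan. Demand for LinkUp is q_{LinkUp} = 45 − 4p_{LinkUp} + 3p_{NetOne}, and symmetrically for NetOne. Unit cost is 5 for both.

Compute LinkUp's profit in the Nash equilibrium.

256

LinkUp's profit: π = (p_{LinkUp} − 5)(45 − 4p_{LinkUp} + 3p_{NetOne}).
∂π/∂p_{LinkUp} = 65 − 8p_{LinkUp} + 3p_{NetOne} = 0 ⇒ p_{LinkUp} = 8.125 + 0.375p_{NetOne}.
The game is symmetric, so in equilibrium p_{NetOne} = p_{LinkUp}: the reaction function gives 0.625p_{LinkUp} = 8.125, hence p_{LinkUp} = 13.
q_{LinkUp} = 45 − 4·13 + 3·13 = 32.
Profit = (13 − 5)·32 = 256.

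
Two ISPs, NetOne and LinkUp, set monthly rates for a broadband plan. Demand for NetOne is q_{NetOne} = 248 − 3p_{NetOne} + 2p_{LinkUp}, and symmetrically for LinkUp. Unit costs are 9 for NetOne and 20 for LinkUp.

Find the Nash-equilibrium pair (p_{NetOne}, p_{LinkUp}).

70.8125, 74.9375

NetOne's profit: π = (p_{NetOne} − 9)(248 − 3p_{NetOne} + 2p_{LinkUp}).
∂π/∂p_{NetOne} = 275 − 6p_{NetOne} + 2p_{LinkUp} = 0 ⇒ p_{NetOne} = 275/6 + (1/3)p_{LinkUp}.
Similarly p_{LinkUp} = 154/3 + (1/3)p_{NetOne}.
Plugging p_{LinkUp} into NetOne's best response: p_{NetOne} = 275/6 + (1/3)(154/3 + (1/3)p_{NetOne}) ⇒ (8/9)p_{NetOne} = 1133/18, so p_{NetOne} = 70.8125.
Then p_{LinkUp} = 154/3 + (1/3)·70.8125 = 74.9375.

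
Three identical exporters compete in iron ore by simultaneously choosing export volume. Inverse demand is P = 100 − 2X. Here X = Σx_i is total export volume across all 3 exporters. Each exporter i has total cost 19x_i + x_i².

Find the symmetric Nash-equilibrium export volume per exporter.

8.1

A representative exporter's profit is π_i = x_i(100 − 2X) − 19x_i − x_i², with X = x_i + Σ_{j≠i} x_j.
First-order condition: 81 − 6x_i − 2Σ_{j≠i} x_j = 0.
Imposing symmetry (x_j = x for all j) turns Σ_{j≠i} x_j into 2x, so 81 = 10x and x = 8.1.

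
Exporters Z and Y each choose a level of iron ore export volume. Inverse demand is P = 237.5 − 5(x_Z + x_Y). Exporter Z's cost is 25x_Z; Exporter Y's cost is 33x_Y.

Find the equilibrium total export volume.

27.8

Exporter Z's profit: π = x_Z(237.5 − 5(x_Z + x_Y)) − 25x_Z.
∂π/∂x_Z = 212.5 − 10x_Z − 5x_Y = 0, so x_Z = 21.25 − 0.5x_Y.
By the same steps for Y: x_Y = 20.45 − 0.5x_Z.
Substituting the second reaction function into the first: x_Z = 21.25 − 0.5(20.45 − 0.5x_Z), which gives 0.75x_Z = 11.025 ⇒ x_Z = 14.7.
Then x_Y = 20.45 − 0.5·14.7 = 13.1.
Total export volume: 14.7 + 13.1 = 27.8.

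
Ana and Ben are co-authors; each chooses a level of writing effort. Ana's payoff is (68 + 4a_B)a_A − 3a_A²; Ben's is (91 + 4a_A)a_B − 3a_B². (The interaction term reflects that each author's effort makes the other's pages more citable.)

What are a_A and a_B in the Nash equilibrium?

Expanding Ana's payoff: 68a_A + 4a_Ba_A − 3a_A².
∂π/∂a_A = 68 + 4a_B − 6a_A = 0, so a_A = 34/3 + (2/3)a_B.
Likewise for Ben: a_B = 91/6 + (2/3)a_A.
Substituting the second reaction function into the first: a_A = 34/3 + (2/3)(91/6 + (2/3)a_A), which gives (5/9)a_A = 193/9 ⇒ a_A = 38.6.
Then a_B = 91/6 + (2/3)·38.6 = 40.9.

38.6, 40.9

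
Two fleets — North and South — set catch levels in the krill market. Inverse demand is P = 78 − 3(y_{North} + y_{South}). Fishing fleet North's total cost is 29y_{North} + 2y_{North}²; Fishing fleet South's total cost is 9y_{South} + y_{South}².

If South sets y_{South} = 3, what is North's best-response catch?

4

Fishing fleet North's profit: π = y_{North}(78 − 3(y_{North} + y_{South})) − 29y_{North} − 2y_{North}².
∂π/∂y_{North} = 49 − 10y_{North} − 3y_{South} = 0, so y_{North} = 4.9 − 0.3y_{South}.
At y_{South} = 3: y_{North} = 4.9 − 0.3·3 = 4.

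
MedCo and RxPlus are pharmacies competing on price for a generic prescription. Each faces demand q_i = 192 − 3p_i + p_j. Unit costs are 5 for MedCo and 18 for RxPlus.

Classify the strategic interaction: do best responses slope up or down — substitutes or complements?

strategic complements

MedCo's profit: π = (p_{MedCo} − 5)(192 − 3p_{MedCo} + p_{RxPlus}).
∂π/∂p_{MedCo} = 207 − 6p_{MedCo} + p_{RxPlus} = 0 ⇒ p_{MedCo} = 34.5 + (1/6)p_{RxPlus}.
The best-response slope dp_{MedCo}/dp_{RxPlus} = 1/6 > 0: the reaction function is upward-sloping, so the choices are strategic complements.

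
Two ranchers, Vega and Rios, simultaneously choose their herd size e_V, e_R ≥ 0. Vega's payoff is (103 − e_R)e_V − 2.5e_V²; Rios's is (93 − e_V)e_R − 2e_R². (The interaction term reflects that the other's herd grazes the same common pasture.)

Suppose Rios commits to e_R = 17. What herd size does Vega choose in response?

17.2

Expanding Vega's payoff: 103e_V − e_Re_V − 2.5e_V².
∂π/∂e_V = 103 − e_R − 5e_V = 0, so e_V = 20.6 − 0.2e_R.
At e_R = 17: e_V = 20.6 − 0.2·17 = 17.2.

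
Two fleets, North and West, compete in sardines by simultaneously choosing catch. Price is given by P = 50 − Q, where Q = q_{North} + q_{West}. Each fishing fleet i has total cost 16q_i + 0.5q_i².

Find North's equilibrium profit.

108.375

Fishing fleet North's profit: π = q_{North}(50 − (q_{North} + q_{West})) − 16q_{North} − 0.5q_{North}².
∂π/∂q_{North} = 34 − 3q_{North} − q_{West} = 0, so q_{North} = 34/3 − (1/3)q_{West}.
The game is symmetric, so in equilibrium q_{West} = q_{North}: the reaction function gives (4/3)q_{North} = 34/3, hence q_{North} = 8.5.
Price P = 50 − 17 = 33.
North's profit: (33 − 16)·8.5 − 0.5(8.5)² = 108.375.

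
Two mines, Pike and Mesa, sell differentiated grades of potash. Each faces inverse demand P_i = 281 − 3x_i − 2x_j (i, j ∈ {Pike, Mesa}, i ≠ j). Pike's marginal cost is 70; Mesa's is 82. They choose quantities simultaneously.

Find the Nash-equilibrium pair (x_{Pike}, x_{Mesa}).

Mine Pike's profit: π = x_{Pike}(281 − 3x_{Pike} − 2x_{Mesa}) − 70x_{Pike}.
∂π/∂x_{Pike} = 211 − 6x_{Pike} − 2x_{Mesa} = 0 ⇒ x_{Pike} = 211/6 − (1/3)x_{Mesa}.
Similarly x_{Mesa} = 199/6 − (1/3)x_{Pike}.
Substituting the second reaction function into the first: x_{Pike} = 211/6 − (1/3)(199/6 − (1/3)x_{Pike}), which gives (8/9)x_{Pike} = 217/9 ⇒ x_{Pike} = 27.125.
Then x_{Mesa} = 199/6 − (1/3)·27.125 = 24.125.

27.125, 24.125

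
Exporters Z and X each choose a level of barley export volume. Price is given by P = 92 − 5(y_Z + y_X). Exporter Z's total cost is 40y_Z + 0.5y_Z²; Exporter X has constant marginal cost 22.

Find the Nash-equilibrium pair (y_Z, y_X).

2, 6

Exporter Z's profit: π = y_Z(92 − 5(y_Z + y_X)) − 40y_Z − 0.5y_Z².
∂π/∂y_Z = 52 − 11y_Z − 5y_X = 0, so y_Z = 52/11 − (5/11)y_X.
For X: ∂π/∂y_X = 70 − 10y_X − 5y_Z = 0 ⇒ y_X = 7 − 0.5y_Z.
Solving the two reaction functions simultaneously: (1 − (−5/11)(−0.5))y_Z = 52/11 − (5/11)·7, so (17/22)y_Z = 17/11 and y_Z = 2.
Then y_X = 7 − 0.5·2 = 6.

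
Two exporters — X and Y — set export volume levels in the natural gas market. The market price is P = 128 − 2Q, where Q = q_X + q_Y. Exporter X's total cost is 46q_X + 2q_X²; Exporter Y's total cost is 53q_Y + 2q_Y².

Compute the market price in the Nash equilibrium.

Exporter X's profit: π = q_X(128 − 2(q_X + q_Y)) − 46q_X − 2q_X².
∂π/∂q_X = 82 − 8q_X − 2q_Y = 0, so q_X = 10.25 − 0.25q_Y.
By the same steps for Y: q_Y = 9.375 − 0.25q_X.
Substituting the second reaction function into the first: q_X = 10.25 − 0.25(9.375 − 0.25q_X), which gives 0.9375q_X = 253/32 ⇒ q_X = 253/30.
Then q_Y = 9.375 − 0.25·(253/30) = 109/15.
Equilibrium price: P = 128 − 2·15.7 = 96.6.

96.6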